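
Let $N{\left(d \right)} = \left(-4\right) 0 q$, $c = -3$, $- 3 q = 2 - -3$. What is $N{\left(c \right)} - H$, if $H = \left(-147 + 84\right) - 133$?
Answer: $196$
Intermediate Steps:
$q = - \frac{5}{3}$ ($q = - \frac{2 - -3}{3} = - \frac{2 + 3}{3} = \left(- \frac{1}{3}\right) 5 = - \frac{5}{3} \approx -1.6667$)
$N{\left(d \right)} = 0$ ($N{\left(d \right)} = \left(-4\right) 0 \left(- \frac{5}{3}\right) = 0 \left(- \frac{5}{3}\right) = 0$)
$H = -196$ ($H = -63 - 133 = -196$)
$N{\left(c \right)} - H = 0 - -196 = 0 + 196 = 196$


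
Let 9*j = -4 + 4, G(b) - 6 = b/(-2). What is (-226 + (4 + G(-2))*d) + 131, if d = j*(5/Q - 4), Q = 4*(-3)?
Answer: -95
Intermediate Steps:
Q = -12
G(b) = 6 - b/2 (G(b) = 6 + b/(-2) = 6 + b*(-½) = 6 - b/2)
j = 0 (j = (-4 + 4)/9 = (⅑)*0 = 0)
d = 0 (d = 0*(5/(-12) - 4) = 0*(5*(-1/12) - 4) = 0*(-5/12 - 4) = 0*(-53/12) = 0)
(-226 + (4 + G(-2))*d) + 131 = (-226 + (4 + (6 - ½*(-2)))*0) + 131 = (-226 + (4 + (6 + 1))*0) + 131 = (-226 + (4 + 7)*0) + 131 = (-226 + 11*0) + 131 = (-226 + 0) + 131 = -226 + 131 = -95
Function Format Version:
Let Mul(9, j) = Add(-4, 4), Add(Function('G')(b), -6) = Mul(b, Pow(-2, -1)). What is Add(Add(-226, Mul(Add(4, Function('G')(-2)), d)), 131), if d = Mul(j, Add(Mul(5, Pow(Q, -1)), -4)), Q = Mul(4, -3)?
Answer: -95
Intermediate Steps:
Q = -12
Function('G')(b) = Add(6, Mul(Rational(-1, 2), b)) (Function('G')(b) = Add(6, Mul(b, Pow(-2, -1))) = Add(6, Mul(b, Rational(-1, 2))) = Add(6, Mul(Rational(-1, 2), b)))
j = 0 (j = Mul(Rational(1, 9), Add(-4, 4)) = Mul(Rational(1, 9), 0) = 0)
d = 0 (d = Mul(0, Add(Mul(5, Pow(-12, -1)), -4)) = Mul(0, Add(Mul(5, Rational(-1, 12)), -4)) = Mul(0, Add(Rational(-5, 12), -4)) = Mul(0, Rational(-53, 12)) = 0)
Add(Add(-226, Mul(Add(4, Function('G')(-2)), d)), 131) = Add(Add(-226, Mul(Add(4, Add(6, Mul(Rational(-1, 2), -2))), 0)), 131) = Add(Add(-226, Mul(Add(4, Add(6, 1)), 0)), 131) = Add(Add(-226, Mul(Add(4, 7), 0)), 131) = Add(Add(-226, Mul(11, 0)), 131) = Add(Add(-226, 0), 131) = Add(-226, 131) = -95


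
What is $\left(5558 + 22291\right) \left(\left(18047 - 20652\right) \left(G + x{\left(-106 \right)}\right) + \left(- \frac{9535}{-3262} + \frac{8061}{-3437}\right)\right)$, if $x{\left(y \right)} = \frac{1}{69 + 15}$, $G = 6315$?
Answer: $- \frac{1467529822838333563}{3203284} \approx -4.5813 \cdot 10^{11}$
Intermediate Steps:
$x{\left(y \right)} = \frac{1}{84}$
$\left(5558 + 22291\right) \left(\left(18047 - 20652\right) \left(G + x{\left(-106 \right)}\right) + \left(- \frac{9535}{-3262} + \frac{8061}{-3437}\right)\right) = \left(5558 + 22291\right) \left(\left(18047 - 20652\right) \left(6315 + \frac{1}{84}\right) + \left(- \frac{9535}{-3262} + \frac{8061}{-3437}\right)\right) = 27849 \left(\left(-2605\right) \frac{530461}{84} + \left(\left(-9535\right) \left(- \frac{1}{3262}\right) + 8061 \left(- \frac{1}{3437}\right)\right)\right) = 27849 \left(- \frac{1381850905}{84} + \left(\frac{9535}{3262} - \frac{8061}{3437}\right)\right) = 27849 \left(- \frac{1381850905}{84} + \frac{925259}{1601642}\right) = 27849 \left(- \frac{158087883533161}{9609852}\right) = - \frac{1467529822838333563}{3203284}$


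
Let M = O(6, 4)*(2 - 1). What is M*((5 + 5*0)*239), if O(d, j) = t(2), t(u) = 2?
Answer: 2390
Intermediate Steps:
O(d, j) = 2
M = 2 (M = 2*(2 - 1) = 2*1 = 2)
M*((5 + 5*0)*239) = 2*((5 + 5*0)*239) = 2*((5 + 0)*239) = 2*(5*239) = 2*1195 = 2390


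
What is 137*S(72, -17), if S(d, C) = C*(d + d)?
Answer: -335376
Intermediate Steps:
S(d, C) = 2*C*d (S(d, C) = C*(2*d) = 2*C*d)
137*S(72, -17) = 137*(2*(-17)*72) = 137*(-2448) = -335376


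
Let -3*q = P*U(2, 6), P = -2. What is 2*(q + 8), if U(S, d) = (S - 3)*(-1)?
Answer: 52/3 ≈ 17.333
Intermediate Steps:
U(S, d) = 3 - S (U(S, d) = (-3 + S)*(-1) = 3 - S)
q = ⅔ (q = -(-2)*(3 - 1*2)/3 = -(-2)*(3 - 2)/3 = -(-2)/3 = -⅓*(-2) = ⅔ ≈ 0.66667)
2*(q + 8) = 2*(⅔ + 8) = 2*(26/3) = 52/3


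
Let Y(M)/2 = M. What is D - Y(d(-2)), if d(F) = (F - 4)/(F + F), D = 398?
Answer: 395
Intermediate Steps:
d(F) = (-4 + F)/(2*F) (d(F) = (-4 + F)/((2*F)) = (-4 + F)*(1/(2*F)) = (-4 + F)/(2*F))
Y(M) = 2*M
D - Y(d(-2)) = 398 - 2*(1/2)*(-4 - 2)/(-2) = 398 - 2*(1/2)*(-1/2)*(-6) = 398 - 2*3/2 = 398 - 1*3 = 398 - 3 = 395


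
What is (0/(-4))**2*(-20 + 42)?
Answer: 0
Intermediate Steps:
(0/(-4))**2*(-20 + 42) = (0*(-1/4))**2*22 = 0**2*22 = 0*22 = 0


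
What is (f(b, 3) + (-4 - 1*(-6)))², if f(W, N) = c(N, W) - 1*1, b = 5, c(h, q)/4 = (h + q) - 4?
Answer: 289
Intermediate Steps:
c(h, q) = -16 + 4*h + 4*q (c(h, q) = 4*((h + q) - 4) = 4*(-4 + h + q) = -16 + 4*h + 4*q)
f(W, N) = -17 + 4*N + 4*W (f(W, N) = (-16 + 4*N + 4*W) - 1*1 = (-16 + 4*N + 4*W) - 1 = -17 + 4*N + 4*W)
(f(b, 3) + (-4 - 1*(-6)))² = ((-17 + 4*3 + 4*5) + (-4 - 1*(-6)))² = ((-17 + 12 + 20) + (-4 + 6))² = (15 + 2)² = 17² = 289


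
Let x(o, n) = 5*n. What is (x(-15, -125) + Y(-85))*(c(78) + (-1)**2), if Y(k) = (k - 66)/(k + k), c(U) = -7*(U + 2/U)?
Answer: 1127938469/3315 ≈ 3.4025e+5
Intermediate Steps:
c(U) = -14/U - 7*U
Y(k) = (-66 + k)/(2*k) (Y(k) = (-66 + k)/((2*k)) = (-66 + k)*(1/(2*k)) = (-66 + k)/(2*k))
(x(-15, -125) + Y(-85))*(c(78) + (-1)**2) = (5*(-125) + (1/2)*(-66 - 85)/(-85))*((-14/78 - 7*78) + (-1)**2) = (-625 + (1/2)*(-1/85)*(-151))*((-14*1/78 - 546) + 1) = (-625 + 151/170)*((-7/39 - 546) + 1) = -106099*(-21301/39 + 1)/170 = -106099/170*(-21262/39) = 1127938469/3315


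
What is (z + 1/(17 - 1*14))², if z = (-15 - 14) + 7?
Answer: 4225/9 ≈ 469.44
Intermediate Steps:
z = -22 (z = -29 + 7 = -22)
(z + 1/(17 - 1*14))² = (-22 + 1/(17 - 1*14))² = (-22 + 1/(17 - 14))² = (-22 + 1/3)² = (-22 + ⅓)² = (-65/3)² = 4225/9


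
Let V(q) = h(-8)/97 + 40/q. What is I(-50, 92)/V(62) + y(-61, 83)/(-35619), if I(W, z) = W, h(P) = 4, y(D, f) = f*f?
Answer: -894922591/12252936 ≈ -73.037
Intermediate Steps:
y(D, f) = f²
V(q) = 4/97 + 40/q
I(-50, 92)/V(62) + y(-61, 83)/(-35619) = -50/(4/97 + 40/62) + 83²/(-35619) = -50/(4/97 + 40*(1/62)) + 6889*(-1/35619) = -50/(4/97 + 20/31) - 6889/35619 = -50/2064/3007 - 6889/35619 = -50*3007/2064 - 6889/35619 = -75175/1032 - 6889/35619 = -894922591/12252936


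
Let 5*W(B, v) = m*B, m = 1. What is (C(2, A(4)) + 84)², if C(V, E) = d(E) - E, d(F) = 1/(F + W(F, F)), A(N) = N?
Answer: 3705625/576 ≈ 6433.4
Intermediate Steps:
W(B, v) = B/5 (W(B, v) = (1*B)/5 = B/5)
d(F) = 5/(6*F) (d(F) = 1/(F + F/5) = 1/(6*F/5) = 5/(6*F))
C(V, E) = -E + 5/(6*E) (C(V, E) = 5/(6*E) - E = -E + 5/(6*E))
(C(2, A(4)) + 84)² = ((-1*4 + (⅚)/4) + 84)² = ((-4 + (⅚)*(¼)) + 84)² = ((-4 + 5/24) + 84)² = (-91/24 + 84)² = (1925/24)² = 3705625/576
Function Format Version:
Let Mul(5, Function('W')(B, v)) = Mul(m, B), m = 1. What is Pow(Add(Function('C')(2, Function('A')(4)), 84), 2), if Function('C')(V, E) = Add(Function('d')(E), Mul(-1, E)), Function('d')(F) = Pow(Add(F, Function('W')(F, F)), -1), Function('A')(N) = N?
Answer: Rational(3705625, 576) ≈ 6433.4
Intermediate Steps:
Function('W')(B, v) = Mul(Rational(1, 5), B) (Function('W')(B, v) = Mul(Rational(1, 5), Mul(1, B)) = Mul(Rational(1, 5), B))
Function('d')(F) = Mul(Rational(5, 6), Pow(F, -1)) (Function('d')(F) = Pow(Add(F, Mul(Rational(1, 5), F)), -1) = Pow(Mul(Rational(6, 5), F), -1) = Mul(Rational(5, 6), Pow(F, -1)))
Function('C')(V, E) = Add(Mul(-1, E), Mul(Rational(5, 6), Pow(E, -1))) (Function('C')(V, E) = Add(Mul(Rational(5, 6), Pow(E, -1)), Mul(-1, E)) = Add(Mul(-1, E), Mul(Rational(5, 6), Pow(E, -1))))
Pow(Add(Function('C')(2, Function('A')(4)), 84), 2) = Pow(Add(Add(Mul(-1, 4), Mul(Rational(5, 6), Pow(4, -1))), 84), 2) = Pow(Add(Add(-4, Mul(Rational(5, 6), Rational(1, 4))), 84), 2) = Pow(Add(Add(-4, Rational(5, 24)), 84), 2) = Pow(Add(Rational(-91, 24), 84), 2) = Pow(Rational(1925, 24), 2) = Rational(3705625, 576)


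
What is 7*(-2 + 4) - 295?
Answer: -281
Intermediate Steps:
7*(-2 + 4) - 295 = 7*2 - 295 = 14 - 295 = -281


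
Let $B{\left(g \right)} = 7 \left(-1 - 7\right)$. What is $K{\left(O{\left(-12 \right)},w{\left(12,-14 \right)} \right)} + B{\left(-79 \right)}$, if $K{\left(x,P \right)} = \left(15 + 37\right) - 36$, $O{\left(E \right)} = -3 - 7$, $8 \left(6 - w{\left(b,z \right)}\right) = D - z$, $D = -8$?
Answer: $-40$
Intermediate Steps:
$w{\left(b,z \right)} = 7 + \frac{z}{8}$ ($w{\left(b,z \right)} = 6 - \frac{-8 - z}{8} = 6 + \left(1 + \frac{z}{8}\right) = 7 + \frac{z}{8}$)
$O{\left(E \right)} = -10$
$K{\left(x,P \right)} = 16$ ($K{\left(x,P \right)} = 52 - 36 = 16$)
$B{\left(g \right)} = -56$ ($B{\left(g \right)} = 7 \left(-8\right) = -56$)
$K{\left(O{\left(-12 \right)},w{\left(12,-14 \right)} \right)} + B{\left(-79 \right)} = 16 - 56 = -40$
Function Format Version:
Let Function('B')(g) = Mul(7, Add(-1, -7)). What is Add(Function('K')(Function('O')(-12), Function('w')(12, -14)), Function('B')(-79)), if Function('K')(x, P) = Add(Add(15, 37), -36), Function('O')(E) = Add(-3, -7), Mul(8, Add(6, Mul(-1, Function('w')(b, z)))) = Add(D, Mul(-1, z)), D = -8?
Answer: -40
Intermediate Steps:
Function('w')(b, z) = Add(7, Mul(Rational(1, 8), z)) (Function('w')(b, z) = Add(6, Mul(Rational(-1, 8), Add(-8, Mul(-1, z)))) = Add(6, Add(1, Mul(Rational(1, 8), z))) = Add(7, Mul(Rational(1, 8), z)))
Function('O')(E) = -10
Function('K')(x, P) = 16 (Function('K')(x, P) = Add(52, -36) = 16)
Function('B')(g) = -56 (Function('B')(g) = Mul(7, -8) = -56)
Add(Function('K')(Function('O')(-12), Function('w')(12, -14)), Function('B')(-79)) = Add(16, -56) = -40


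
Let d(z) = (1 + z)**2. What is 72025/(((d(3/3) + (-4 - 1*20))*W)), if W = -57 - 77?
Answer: 215/8 ≈ 26.875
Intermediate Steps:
W = -134
72025/(((d(3/3) + (-4 - 1*20))*W)) = 72025/((((1 + 3/3)**2 + (-4 - 1*20))*(-134))) = 72025/((((1 + 3*(1/3))**2 + (-4 - 20))*(-134))) = 72025/((((1 + 1)**2 - 24)*(-134))) = 72025/(((2**2 - 24)*(-134))) = 72025/(((4 - 24)*(-134))) = 72025/((-20*(-134))) = 72025/2680 = 72025*(1/2680) = 215/8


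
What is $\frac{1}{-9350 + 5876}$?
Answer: $- \frac{1}{3474} \approx -0.00028785$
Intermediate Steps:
$\frac{1}{-9350 + 5876} = \frac{1}{-3474} = - \frac{1}{3474}$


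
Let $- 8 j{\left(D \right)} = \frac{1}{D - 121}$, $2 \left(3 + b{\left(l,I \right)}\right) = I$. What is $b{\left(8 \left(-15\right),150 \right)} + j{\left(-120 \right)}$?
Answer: $\frac{138817}{1928} \approx 72.0$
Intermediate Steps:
$b{\left(l,I \right)} = -3 + \frac{I}{2}$
$j{\left(D \right)} = - \frac{1}{8 \left(-121 + D\right)}$ ($j{\left(D \right)} = - \frac{1}{8 \left(D - 121\right)} = - \frac{1}{8 \left(-121 + D\right)}$)
$b{\left(8 \left(-15\right),150 \right)} + j{\left(-120 \right)} = \left(-3 + \frac{1}{2} \cdot 150\right) - \frac{1}{-968 + 8 \left(-120\right)} = \left(-3 + 75\right) - \frac{1}{-968 - 960} = 72 - \frac{1}{-1928} = 72 - - \frac{1}{1928} = 72 + \frac{1}{1928} = \frac{138817}{1928}$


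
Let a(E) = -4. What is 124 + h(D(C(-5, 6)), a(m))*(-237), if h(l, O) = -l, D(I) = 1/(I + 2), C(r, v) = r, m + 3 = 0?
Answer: 45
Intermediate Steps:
m = -3 (m = -3 + 0 = -3)
D(I) = 1/(2 + I)
124 + h(D(C(-5, 6)), a(m))*(-237) = 124 - 1/(2 - 5)*(-237) = 124 - 1/(-3)*(-237) = 124 - 1*(-1/3)*(-237) = 124 + (1/3)*(-237) = 124 - 79 = 45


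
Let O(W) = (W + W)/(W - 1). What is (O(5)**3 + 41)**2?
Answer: 205209/64 ≈ 3206.4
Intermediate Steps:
O(W) = 2*W/(-1 + W) (O(W) = (2*W)/(-1 + W) = 2*W/(-1 + W))
(O(5)**3 + 41)**2 = ((2*5/(-1 + 5))**3 + 41)**2 = ((2*5/4)**3 + 41)**2 = ((2*5*(1/4))**3 + 41)**2 = ((5/2)**3 + 41)**2 = (125/8 + 41)**2 = (453/8)**2 = 205209/64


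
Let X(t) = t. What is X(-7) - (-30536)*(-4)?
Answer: -122151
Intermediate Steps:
X(-7) - (-30536)*(-4) = -7 - (-30536)*(-4) = -7 - 347*352 = -7 - 122144 = -122151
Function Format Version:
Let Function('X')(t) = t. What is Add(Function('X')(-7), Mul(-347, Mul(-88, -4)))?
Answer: -122151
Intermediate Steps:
Add(Function('X')(-7), Mul(-347, Mul(-88, -4))) = Add(-7, Mul(-347, Mul(-88, -4))) = Add(-7, Mul(-347, 352)) = Add(-7, -122144) = -122151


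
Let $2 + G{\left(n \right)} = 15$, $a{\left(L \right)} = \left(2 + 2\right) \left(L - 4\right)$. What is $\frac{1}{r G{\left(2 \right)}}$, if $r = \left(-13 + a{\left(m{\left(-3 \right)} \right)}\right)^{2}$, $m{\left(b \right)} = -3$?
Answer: $\frac{1}{21853} \approx 4.576 \cdot 10^{-5}$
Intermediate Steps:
$a{\left(L \right)} = -16 + 4 L$ ($a{\left(L \right)} = 4 \left(-4 + L\right) = -16 + 4 L$)
$G{\left(n \right)} = 13$ ($G{\left(n \right)} = -2 + 15 = 13$)
$r = 1681$ ($r = \left(-13 + \left(-16 + 4 \left(-3\right)\right)\right)^{2} = \left(-13 - 28\right)^{2} = \left(-41\right)^{2} = 1681$)
$\frac{1}{r G{\left(2 \right)}} = \frac{1}{1681 \cdot 13} = \frac{1}{21853}$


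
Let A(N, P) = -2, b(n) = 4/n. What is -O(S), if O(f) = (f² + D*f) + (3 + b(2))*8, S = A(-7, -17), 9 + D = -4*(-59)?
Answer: 410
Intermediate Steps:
D = 227 (D = -9 - 4*(-59) = -9 + 236 = 227)
S = -2
O(f) = 40 + f² + 227*f (O(f) = (f² + 227*f) + (3 + 4/2)*8 = (f² + 227*f) + (3 + 4*(½))*8 = (f² + 227*f) + (3 + 2)*8 = (f² + 227*f) + 5*8 = (f² + 227*f) + 40 = 40 + f² + 227*f)
-O(S) = -(40 + (-2)² + 227*(-2)) = -(40 + 4 - 454) = -1*(-410) = 410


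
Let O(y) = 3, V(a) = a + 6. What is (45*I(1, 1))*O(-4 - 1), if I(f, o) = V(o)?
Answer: 945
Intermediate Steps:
V(a) = 6 + a
I(f, o) = 6 + o
(45*I(1, 1))*O(-4 - 1) = (45*(6 + 1))*3 = (45*7)*3 = 315*3 = 945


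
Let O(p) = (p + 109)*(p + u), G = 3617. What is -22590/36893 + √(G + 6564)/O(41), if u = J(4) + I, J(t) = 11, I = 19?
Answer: -22590/36893 + √10181/10650 ≈ -0.60284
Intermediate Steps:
u = 30 (u = 11 + 19 = 30)
O(p) = (30 + p)*(109 + p) (O(p) = (p + 109)*(p + 30) = (109 + p)*(30 + p) = (30 + p)*(109 + p))
-22590/36893 + √(G + 6564)/O(41) = -22590/36893 + √(3617 + 6564)/(3270 + 41² + 139*41) = -22590*1/36893 + √10181/(3270 + 1681 + 5699) = -22590/36893 + √10181/10650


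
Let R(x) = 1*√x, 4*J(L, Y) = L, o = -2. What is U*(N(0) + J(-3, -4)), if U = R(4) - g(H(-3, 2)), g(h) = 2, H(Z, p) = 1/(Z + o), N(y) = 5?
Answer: 0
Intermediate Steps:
J(L, Y) = L/4
H(Z, p) = 1/(-2 + Z) (H(Z, p) = 1/(Z - 2) = 1/(-2 + Z))
R(x) = √x
U = 0 (U = √4 - 1*2 = 2 - 2 = 0)
U*(N(0) + J(-3, -4)) = 0*(5 + (¼)*(-3)) = 0*(5 - ¾) = 0*(17/4) = 0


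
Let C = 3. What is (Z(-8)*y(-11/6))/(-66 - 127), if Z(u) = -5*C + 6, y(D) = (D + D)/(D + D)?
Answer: 9/193 ≈ 0.046632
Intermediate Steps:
y(D) = 1 (y(D) = (2*D)/((2*D)) = (2*D)*(1/(2*D)) = 1)
Z(u) = -9 (Z(u) = -5*3 + 6 = -15 + 6 = -9)
(Z(-8)*y(-11/6))/(-66 - 127) = (-9*1)/(-66 - 127) = -9/(-193) = -9*(-1/193) = 9/193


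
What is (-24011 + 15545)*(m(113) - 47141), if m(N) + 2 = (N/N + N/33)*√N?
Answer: 399112638 - 412012*√113/11 ≈ 3.9871e+8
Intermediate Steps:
m(N) = -2 + √N*(1 + N/33) (m(N) = -2 + (N/N + N/33)*√N = -2 + (1 + N*(1/33))*√N = -2 + (1 + N/33)*√N = -2 + √N*(1 + N/33))
(-24011 + 15545)*(m(113) - 47141) = (-24011 + 15545)*((-2 + √113 + 113^(3/2)/33) - 47141) = -8466*((-2 + √113 + (113*√113)/33) - 47141) = -8466*((-2 + √113 + 113*√113/33) - 47141) = -8466*((-2 + 146*√113/33) - 47141) = -8466*(-47143 + 146*√113/33) = 399112638 - 412012*√113/11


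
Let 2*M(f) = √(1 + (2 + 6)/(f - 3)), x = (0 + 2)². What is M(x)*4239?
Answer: 12717/2 ≈ 6358.5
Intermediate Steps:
x = 4 (x = 2² = 4)
M(f) = √(1 + 8/(-3 + f))/2 (M(f) = √(1 + (2 + 6)/(f - 3))/2 = √(1 + 8/(-3 + f))/2)
M(x)*4239 = (√((5 + 4)/(-3 + 4))/2)*4239 = (√(9/1)/2)*4239 = (√(1*9)/2)*4239 = (√9/2)*4239 = ((½)*3)*4239 = (3/2)*4239 = 12717/2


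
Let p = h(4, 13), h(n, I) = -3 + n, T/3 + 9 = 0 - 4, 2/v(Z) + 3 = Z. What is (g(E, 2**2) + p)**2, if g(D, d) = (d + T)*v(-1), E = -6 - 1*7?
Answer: 1369/4 ≈ 342.25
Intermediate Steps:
v(Z) = 2/(-3 + Z)
T = -39 (T = -27 + 3*(0 - 4) = -27 + 3*(-4) = -27 - 12 = -39)
p = 1 (p = -3 + 4 = 1)
E = -13 (E = -6 - 7 = -13)
g(D, d) = 39/2 - d/2 (g(D, d) = (d - 39)*(2/(-3 - 1)) = (-39 + d)*(2/(-4)) = (-39 + d)*(2*(-1/4)) = (-39 + d)*(-1/2) = 39/2 - d/2)
(g(E, 2**2) + p)**2 = ((39/2 - 1/2*2**2) + 1)**2 = ((39/2 - 1/2*4) + 1)**2 = ((39/2 - 2) + 1)**2 = (35/2 + 1)**2 = (37/2)**2 = 1369/4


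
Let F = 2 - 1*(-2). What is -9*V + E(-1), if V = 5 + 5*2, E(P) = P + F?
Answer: -132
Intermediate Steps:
F = 4 (F = 2 + 2 = 4)
E(P) = 4 + P (E(P) = P + 4 = 4 + P)
V = 15 (V = 5 + 10 = 15)
-9*V + E(-1) = -9*15 + (4 - 1) = -135 + 3 = -132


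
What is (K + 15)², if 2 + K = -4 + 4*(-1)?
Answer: 25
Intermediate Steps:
K = -10 (K = -2 + (-4 + 4*(-1)) = -2 + (-4 - 4) = -2 - 8 = -10)
(K + 15)² = (-10 + 15)² = 5² = 25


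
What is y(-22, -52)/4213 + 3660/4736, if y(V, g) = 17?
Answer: 3875023/4988192 ≈ 0.77684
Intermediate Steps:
y(-22, -52)/4213 + 3660/4736 = 17/4213 + 3660/4736 = 17*(1/4213) + 3660*(1/4736) = 17/4213 + 915/1184 = 3875023/4988192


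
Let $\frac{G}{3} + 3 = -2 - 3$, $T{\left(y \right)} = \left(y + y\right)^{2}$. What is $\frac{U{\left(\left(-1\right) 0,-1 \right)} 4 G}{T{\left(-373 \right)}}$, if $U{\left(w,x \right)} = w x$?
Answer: $0$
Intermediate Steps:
$T{\left(y \right)} = 4 y^{2}$ ($T{\left(y \right)} = \left(2 y\right)^{2} = 4 y^{2}$)
$G = -24$ ($G = -9 + 3 \left(-2 - 3\right) = -9 + 3 \left(-5\right) = -9 - 15 = -24$)
$\frac{U{\left(\left(-1\right) 0,-1 \right)} 4 G}{T{\left(-373 \right)}} = \frac{\left(-1\right) 0 \left(-1\right) 4 \left(-24\right)}{4 \left(-373\right)^{2}} = \frac{0 \left(-1\right) 4 \left(-24\right)}{4 \cdot 139129} = \frac{0 \cdot 4 \left(-24\right)}{556516} = 0 \left(-24\right) \frac{1}{556516} = 0 \cdot \frac{1}{556516} = 0$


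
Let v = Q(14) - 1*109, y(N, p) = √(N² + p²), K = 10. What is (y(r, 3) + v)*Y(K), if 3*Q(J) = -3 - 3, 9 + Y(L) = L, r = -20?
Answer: -111 + √409 ≈ -90.776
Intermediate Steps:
Y(L) = -9 + L
Q(J) = -2 (Q(J) = (-3 - 3)/3 = (⅓)*(-6) = -2)
v = -111 (v = -2 - 1*109 = -2 - 109 = -111)
(y(r, 3) + v)*Y(K) = (√((-20)² + 3²) - 111)*(-9 + 10) = (√(400 + 9) - 111)*1 = (√409 - 111)*1 = (-111 + √409)*1 = -111 + √409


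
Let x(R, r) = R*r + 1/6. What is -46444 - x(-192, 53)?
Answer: -217609/6 ≈ -36268.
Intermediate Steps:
x(R, r) = 1/6 + R*r (x(R, r) = R*r + 1/6 = 1/6 + R*r)
-46444 - x(-192, 53) = -46444 - (1/6 - 192*53) = -46444 - (1/6 - 10176) = -46444 - 1*(-61055/6) = -46444 + 61055/6 = -217609/6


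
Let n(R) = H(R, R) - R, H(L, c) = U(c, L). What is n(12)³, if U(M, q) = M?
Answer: 0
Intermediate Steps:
H(L, c) = c
n(R) = 0 (n(R) = R - R = 0)
n(12)³ = 0³ = 0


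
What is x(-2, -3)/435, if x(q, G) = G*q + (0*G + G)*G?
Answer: 1/29 ≈ 0.034483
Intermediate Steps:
x(q, G) = G**2 + G*q (x(q, G) = G*q + (0 + G)*G = G*q + G*G = G*q + G**2 = G**2 + G*q)
x(-2, -3)/435 = (-3*(-3 - 2))/435 = (-3*(-5))/435 = (1/435)*15 = 1/29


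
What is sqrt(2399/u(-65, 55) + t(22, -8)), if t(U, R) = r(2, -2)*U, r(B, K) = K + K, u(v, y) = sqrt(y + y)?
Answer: sqrt(-1064800 + 263890*sqrt(110))/110 ≈ 11.863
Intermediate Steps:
u(v, y) = sqrt(2)*sqrt(y) (u(v, y) = sqrt(2*y) = sqrt(2)*sqrt(y))
r(B, K) = 2*K
t(U, R) = -4*U (t(U, R) = (2*(-2))*U = -4*U)
sqrt(2399/u(-65, 55) + t(22, -8)) = sqrt(2399/((sqrt(2)*sqrt(55))) - 4*22) = sqrt(2399/(sqrt(110)) - 88) = sqrt(2399*(sqrt(110)/110) - 88) = sqrt(2399*sqrt(110)/110 - 88) = sqrt(-88 + 2399*sqrt(110)/110)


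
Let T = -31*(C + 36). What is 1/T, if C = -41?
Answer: 1/155 ≈ 0.0064516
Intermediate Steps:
T = 155 (T = -31*(-41 + 36) = -31*(-5) = 155)
1/T = 1/155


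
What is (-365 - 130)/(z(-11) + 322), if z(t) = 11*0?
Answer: -495/322 ≈ -1.5373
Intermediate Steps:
z(t) = 0
(-365 - 130)/(z(-11) + 322) = (-365 - 130)/(0 + 322) = -495/322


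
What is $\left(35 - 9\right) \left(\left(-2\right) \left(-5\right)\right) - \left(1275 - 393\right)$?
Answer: $-622$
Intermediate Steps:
$\left(35 - 9\right) \left(\left(-2\right) \left(-5\right)\right) - \left(1275 - 393\right) = 26 \cdot 10 - \left(1275 - 393\right) = 260 - 882 = -622$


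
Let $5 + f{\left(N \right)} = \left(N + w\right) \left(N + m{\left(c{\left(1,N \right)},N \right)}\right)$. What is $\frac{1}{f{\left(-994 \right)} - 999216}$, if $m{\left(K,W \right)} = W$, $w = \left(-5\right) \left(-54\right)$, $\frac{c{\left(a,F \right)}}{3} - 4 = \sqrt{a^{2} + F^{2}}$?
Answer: $\frac{1}{440091} \approx 2.2723 \cdot 10^{-6}$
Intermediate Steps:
$c{\left(a,F \right)} = 12 + 3 \sqrt{F^{2} + a^{2}}$ ($c{\left(a,F \right)} = 12 + 3 \sqrt{a^{2} + F^{2}} = 12 + 3 \sqrt{F^{2} + a^{2}}$)
$w = 270$
$f{\left(N \right)} = -5 + 2 N \left(270 + N\right)$ ($f{\left(N \right)} = -5 + \left(N + 270\right) \left(N + N\right) = -5 + \left(270 + N\right) 2 N = -5 + 2 N \left(270 + N\right)$)
$\frac{1}{f{\left(-994 \right)} - 999216} = \frac{1}{\left(-5 + 2 \left(-994\right)^{2} + 540 \left(-994\right)\right) - 999216} = \frac{1}{\left(-5 + 2 \cdot 988036 - 536760\right) - 999216} = \frac{1}{\left(-5 + 1976072 - 536760\right) - 999216} = \frac{1}{1439307 - 999216} = \frac{1}{440091}$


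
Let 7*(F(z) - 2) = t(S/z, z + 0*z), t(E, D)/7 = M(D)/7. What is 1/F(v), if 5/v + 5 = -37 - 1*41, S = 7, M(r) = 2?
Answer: 7/16 ≈ 0.43750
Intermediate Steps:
v = -5/83 (v = 5/(-5 + (-37 - 1*41)) = 5/(-5 + (-37 - 41)) = 5/(-5 - 78) = 5/(-83) = 5*(-1/83) = -5/83 ≈ -0.060241)
t(E, D) = 2 (t(E, D) = 7*(2/7) = 2)
F(z) = 16/7 (F(z) = 2 + (1/7)*2 = 2 + 2/7 = 16/7)
1/F(v) = 1/(16/7) = 7/16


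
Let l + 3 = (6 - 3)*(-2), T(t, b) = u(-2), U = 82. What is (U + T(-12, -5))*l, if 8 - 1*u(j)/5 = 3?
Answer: -963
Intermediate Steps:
u(j) = 25 (u(j) = 40 - 5*3 = 40 - 15 = 25)
T(t, b) = 25
l = -9 (l = -3 + (6 - 3)*(-2) = -3 + 3*(-2) = -3 - 6 = -9)
(U + T(-12, -5))*l = (82 + 25)*(-9) = 107*(-9) = -963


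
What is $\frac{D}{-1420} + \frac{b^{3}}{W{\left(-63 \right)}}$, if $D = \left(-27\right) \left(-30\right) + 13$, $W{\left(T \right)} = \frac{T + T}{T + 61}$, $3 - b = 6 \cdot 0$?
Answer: $- \frac{1501}{9940} \approx -0.15101$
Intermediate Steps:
$b = 3$ ($b = 3 - 6 \cdot 0 = 3 - 0 = 3 + 0 = 3$)
$W{\left(T \right)} = \frac{2 T}{61 + T}$
$D = 823$ ($D = 810 + 13 = 823$)
$\frac{D}{-1420} + \frac{b^{3}}{W{\left(-63 \right)}} = \frac{823}{-1420} + \frac{3^{3}}{2 \left(-63\right) \frac{1}{61 - 63}} = 823 \left(- \frac{1}{1420}\right) + \frac{27}{2 \left(-63\right) \frac{1}{-2}} = - \frac{823}{1420} + \frac{27}{2 \left(-63\right) \left(- \frac{1}{2}\right)} = - \frac{823}{1420} + \frac{27}{63} = - \frac{823}{1420} + 27 \cdot \frac{1}{63} = - \frac{823}{1420} + \frac{3}{7} = - \frac{1501}{9940}$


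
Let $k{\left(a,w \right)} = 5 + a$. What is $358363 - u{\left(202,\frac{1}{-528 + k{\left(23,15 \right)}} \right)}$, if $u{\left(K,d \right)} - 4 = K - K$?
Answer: $358359$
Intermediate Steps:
$u{\left(K,d \right)} = 4$ ($u{\left(K,d \right)} = 4 + \left(K - K\right) = 4 + 0 = 4$)
$358363 - u{\left(202,\frac{1}{-528 + k{\left(23,15 \right)}} \right)} = 358363 - 4 = 358359$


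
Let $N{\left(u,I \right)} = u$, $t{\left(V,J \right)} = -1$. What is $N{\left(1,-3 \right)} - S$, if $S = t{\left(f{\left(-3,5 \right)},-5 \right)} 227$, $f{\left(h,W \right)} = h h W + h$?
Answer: $228$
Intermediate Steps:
$f{\left(h,W \right)} = h + W h^{2}$ ($f{\left(h,W \right)} = h^{2} W + h = W h^{2} + h = h + W h^{2}$)
$S = -227$ ($S = \left(-1\right) 227 = -227$)
$N{\left(1,-3 \right)} - S = 1 - -227 = 1 + 227 = 228$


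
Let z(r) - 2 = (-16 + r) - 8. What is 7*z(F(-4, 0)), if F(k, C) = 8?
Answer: -98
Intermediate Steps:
z(r) = -22 + r (z(r) = 2 + ((-16 + r) - 8) = 2 + (-24 + r) = -22 + r)
7*z(F(-4, 0)) = 7*(-22 + 8) = 7*(-14) = -98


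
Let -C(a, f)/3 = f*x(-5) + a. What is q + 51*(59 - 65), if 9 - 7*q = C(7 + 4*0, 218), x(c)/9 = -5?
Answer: -4506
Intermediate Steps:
x(c) = -45 (x(c) = 9*(-5) = -45)
C(a, f) = -3*a + 135*f (C(a, f) = -3*(f*(-45) + a) = -3*(-45*f + a) = -3*(a - 45*f) = -3*a + 135*f)
q = -4200 (q = 9/7 - (-3*(7 + 4*0) + 135*218)/7 = 9/7 - (-3*(7 + 0) + 29430)/7 = 9/7 - (-3*7 + 29430)/7 = 9/7 - (-21 + 29430)/7 = 9/7 - ⅐*29409 = 9/7 - 29409/7 = -4200)
q + 51*(59 - 65) = -4200 + 51*(59 - 65) = -4200 + 51*(-6) = -4200 - 306 = -4506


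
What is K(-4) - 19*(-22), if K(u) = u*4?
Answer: 402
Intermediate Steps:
K(u) = 4*u
K(-4) - 19*(-22) = 4*(-4) - 19*(-22) = -16 + 418 = 402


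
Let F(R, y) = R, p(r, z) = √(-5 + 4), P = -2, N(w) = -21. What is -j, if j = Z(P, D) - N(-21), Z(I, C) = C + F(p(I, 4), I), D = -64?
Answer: 43 - I ≈ 43.0 - 1.0*I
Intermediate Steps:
p(r, z) = I (p(r, z) = √(-1) = I)
Z(I, C) = I + C (Z(I, C) = C + I = I + C)
j = -43 + I (j = (I - 64) - 1*(-21) = (-64 + I) + 21 = -43 + I ≈ -43.0 + 1.0*I)
-j = -(-43 + I) = 43 - I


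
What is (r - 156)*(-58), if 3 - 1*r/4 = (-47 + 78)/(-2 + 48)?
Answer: 195692/23 ≈ 8508.3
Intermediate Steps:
r = 214/23 (r = 12 - 4*(-47 + 78)/(-2 + 48) = 12 - 124/46 = 12 - 4*31/46 = 12 - 62/23 = 214/23 ≈ 9.3044)
(r - 156)*(-58) = (214/23 - 156)*(-58) = -3374/23*(-58) = 195692/23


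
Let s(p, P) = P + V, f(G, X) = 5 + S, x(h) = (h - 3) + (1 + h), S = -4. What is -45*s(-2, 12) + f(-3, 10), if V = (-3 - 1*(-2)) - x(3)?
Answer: -314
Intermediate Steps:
x(h) = -2 + 2*h (x(h) = (-3 + h) + (1 + h) = -2 + 2*h)
V = -5 (V = (-3 - 1*(-2)) - (-2 + 2*3) = (-3 + 2) - (-2 + 6) = -1 - 1*4 = -1 - 4 = -5)
f(G, X) = 1 (f(G, X) = 5 - 4 = 1)
s(p, P) = -5 + P (s(p, P) = P - 5 = -5 + P)
-45*s(-2, 12) + f(-3, 10) = -45*(-5 + 12) + 1 = -45*7 + 1 = -315 + 1 = -314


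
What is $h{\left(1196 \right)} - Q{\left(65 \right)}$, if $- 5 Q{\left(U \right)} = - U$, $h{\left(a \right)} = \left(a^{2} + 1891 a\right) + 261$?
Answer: $3692300$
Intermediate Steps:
$h{\left(a \right)} = 261 + a^{2} + 1891 a$
$Q{\left(U \right)} = \frac{U}{5}$ ($Q{\left(U \right)} = - \frac{\left(-1\right) U}{5} = \frac{U}{5}$)
$h{\left(1196 \right)} - Q{\left(65 \right)} = \left(261 + 1196^{2} + 1891 \cdot 1196\right) - \frac{1}{5} \cdot 65 = \left(261 + 1430416 + 2261636\right) - 13 = 3692313 - 13 = 3692300$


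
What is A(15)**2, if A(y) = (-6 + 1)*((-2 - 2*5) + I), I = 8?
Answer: 400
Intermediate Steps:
A(y) = 20 (A(y) = (-6 + 1)*((-2 - 2*5) + 8) = -5*((-2 - 10) + 8) = -5*(-12 + 8) = -5*(-4) = 20)
A(15)**2 = 20**2 = 400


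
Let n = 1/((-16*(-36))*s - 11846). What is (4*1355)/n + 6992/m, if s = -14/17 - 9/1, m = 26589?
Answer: -42884097247256/452013 ≈ -9.4874e+7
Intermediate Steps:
s = -167/17 (s = -14*1/17 - 9*1 = -14/17 - 9 = -167/17 ≈ -9.8235)
n = -17/297574 (n = 1/(-16*(-36)*(-167/17) - 11846) = 1/(576*(-167/17) - 11846) = 1/(-96192/17 - 11846) = 1/(-297574/17) = -17/297574 ≈ -5.7129e-5)
(4*1355)/n + 6992/m = (4*1355)/(-17/297574) + 6992/26589 = 5420*(-297574/17) + 6992*(1/26589) = -1612851080/17 + 6992/26589 = -42884097247256/452013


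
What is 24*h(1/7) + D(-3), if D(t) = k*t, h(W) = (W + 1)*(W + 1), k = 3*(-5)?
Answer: 3741/49 ≈ 76.347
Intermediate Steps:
k = -15
h(W) = (1 + W)² (h(W) = (1 + W)*(1 + W) = (1 + W)²)
D(t) = -15*t
24*h(1/7) + D(-3) = 24*(1 + 1/7)² - 15*(-3) = 24*(1 + ⅐)² + 45 = 24*(8/7)² + 45 = 24*(64/49) + 45 = 1536/49 + 45 = 3741/49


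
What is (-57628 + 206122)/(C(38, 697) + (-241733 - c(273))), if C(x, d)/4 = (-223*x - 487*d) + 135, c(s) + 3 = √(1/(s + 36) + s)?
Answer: -37461188571966/411923727988759 + 74247*√26066622/411923727988759 ≈ -0.090941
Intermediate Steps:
c(s) = -3 + √(s + 1/(36 + s)) (c(s) = -3 + √(1/(s + 36) + s) = -3 + √(1/(36 + s) + s) = -3 + √(s + 1/(36 + s)))
C(x, d) = 540 - 1948*d - 892*x (C(x, d) = 4*((-223*x - 487*d) + 135) = 4*((-487*d - 223*x) + 135) = 4*(135 - 487*d - 223*x) = 540 - 1948*d - 892*x)
(-57628 + 206122)/(C(38, 697) + (-241733 - c(273))) = (-57628 + 206122)/((540 - 1948*697 - 892*38) + (-241733 - (-3 + √((1 + 273*(36 + 273))/(36 + 273))))) = 148494/((540 - 1357756 - 33896) + (-241733 - (-3 + √((1 + 273*309)/309)))) = 148494/(-1391112 + (-241733 - (-3 + √((1 + 84357)/309)))) = 148494/(-1391112 + (-241733 - (-3 + √((1/309)*84358)))) = 148494/(-1391112 + (-241733 - (-3 + √(84358/309)))) = 148494/(-1391112 + (-241733 - (-3 + √26066622/309))) = 148494/(-1391112 + (-241733 + (3 - √26066622/309))) = 148494/(-1391112 + (-241730 - √26066622/309)) = 148494/(-1632842 - √26066622/309)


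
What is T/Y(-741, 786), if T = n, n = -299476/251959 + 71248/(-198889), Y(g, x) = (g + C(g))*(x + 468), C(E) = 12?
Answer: 38757028498/22905285498311733 ≈ 1.6921e-6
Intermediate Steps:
Y(g, x) = (12 + g)*(468 + x) (Y(g, x) = (g + 12)*(x + 468) = (12 + g)*(468 + x))
n = -77514056996/50111873551 (n = -299476*1/251959 + 71248*(-1/198889) = -299476/251959 - 71248/198889 = -77514056996/50111873551 ≈ -1.5468)
T = -77514056996/50111873551 ≈ -1.5468
T/Y(-741, 786) = -77514056996/(50111873551*(5616 + 12*786 + 468*(-741) - 741*786)) = -77514056996/(50111873551*(5616 + 9432 - 346788 - 582426)) = -77514056996/50111873551/(-914166) = -77514056996/50111873551*(-1/914166) = 38757028498/22905285498311733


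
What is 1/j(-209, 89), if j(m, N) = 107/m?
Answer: -209/107 ≈ -1.9533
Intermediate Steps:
1/j(-209, 89) = 1/(107/(-209)) = 1/(107*(-1/209)) = 1/(-107/209) = -209/107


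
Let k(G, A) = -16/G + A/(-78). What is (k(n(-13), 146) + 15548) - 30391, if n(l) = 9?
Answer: -1737058/117 ≈ -14847.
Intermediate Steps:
k(G, A) = -16/G - A/78 (k(G, A) = -16/G + A*(-1/78) = -16/G - A/78)
(k(n(-13), 146) + 15548) - 30391 = ((-16/9 - 1/78*146) + 15548) - 30391 = ((-16*⅑ - 73/39) + 15548) - 30391 = ((-16/9 - 73/39) + 15548) - 30391 = (-427/117 + 15548) - 30391 = 1818689/117 - 30391 = -1737058/117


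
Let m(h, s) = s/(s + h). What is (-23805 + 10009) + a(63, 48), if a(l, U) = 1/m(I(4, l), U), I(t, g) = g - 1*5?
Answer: -331051/24 ≈ -13794.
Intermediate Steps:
I(t, g) = -5 + g (I(t, g) = g - 5 = -5 + g)
m(h, s) = s/(h + s)
a(l, U) = (-5 + U + l)/U (a(l, U) = 1/(U/((-5 + l) + U)) = 1/(U/(-5 + U + l)) = (-5 + U + l)/U)
(-23805 + 10009) + a(63, 48) = (-23805 + 10009) + (-5 + 48 + 63)/48 = -13796 + (1/48)*106 = -13796 + 53/24 = -331051/24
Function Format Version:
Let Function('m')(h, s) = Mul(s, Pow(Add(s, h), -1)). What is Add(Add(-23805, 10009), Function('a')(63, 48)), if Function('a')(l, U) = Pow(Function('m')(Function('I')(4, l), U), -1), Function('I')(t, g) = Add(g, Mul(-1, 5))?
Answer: Rational(-331051, 24) ≈ -13794.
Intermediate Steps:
Function('I')(t, g) = Add(-5, g) (Function('I')(t, g) = Add(g, -5) = Add(-5, g))
Function('m')(h, s) = Mul(s, Pow(Add(h, s), -1))
Function('a')(l, U) = Mul(Pow(U, -1), Add(-5, U, l)) (Function('a')(l, U) = Pow(Mul(U, Pow(Add(Add(-5, l), U), -1)), -1) = Pow(Mul(U, Pow(Add(-5, U, l), -1)), -1) = Mul(Pow(U, -1), Add(-5, U, l)))
Add(Add(-23805, 10009), Function('a')(63, 48)) = Add(Add(-23805, 10009), Mul(Pow(48, -1), Add(-5, 48, 63))) = Add(-13796, Mul(Rational(1, 48), 106)) = Add(-13796, Rational(53, 24)) = Rational(-331051, 24)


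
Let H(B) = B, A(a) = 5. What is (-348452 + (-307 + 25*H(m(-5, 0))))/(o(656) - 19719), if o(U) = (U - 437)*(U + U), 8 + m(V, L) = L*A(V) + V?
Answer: -349084/267609 ≈ -1.3045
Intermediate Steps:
m(V, L) = -8 + V + 5*L (m(V, L) = -8 + (L*5 + V) = -8 + (5*L + V) = -8 + (V + 5*L) = -8 + V + 5*L)
o(U) = 2*U*(-437 + U) (o(U) = (-437 + U)*(2*U) = 2*U*(-437 + U))
(-348452 + (-307 + 25*H(m(-5, 0))))/(o(656) - 19719) = (-348452 + (-307 + 25*(-8 - 5 + 5*0)))/(2*656*(-437 + 656) - 19719) = (-348452 + (-307 + 25*(-8 - 5 + 0)))/(2*656*219 - 19719) = (-348452 + (-307 + 25*(-13)))/(287328 - 19719) = (-348452 + (-307 - 325))/267609 = (-348452 - 632)*(1/267609) = -349084*1/267609 = -349084/267609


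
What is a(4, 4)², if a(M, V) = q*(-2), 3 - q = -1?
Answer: 64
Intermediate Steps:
q = 4 (q = 3 - 1*(-1) = 3 + 1 = 4)
a(M, V) = -8 (a(M, V) = 4*(-2) = -8)
a(4, 4)² = (-8)² = 64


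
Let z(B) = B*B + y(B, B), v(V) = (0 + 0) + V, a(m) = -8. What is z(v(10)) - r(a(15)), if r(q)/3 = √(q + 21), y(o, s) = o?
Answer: 110 - 3*√13 ≈ 99.183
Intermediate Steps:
v(V) = V (v(V) = 0 + V = V)
r(q) = 3*√(21 + q) (r(q) = 3*√(q + 21) = 3*√(21 + q))
z(B) = B + B² (z(B) = B*B + B = B² + B = B + B²)
z(v(10)) - r(a(15)) = 10*(1 + 10) - 3*√(21 - 8) = 10*11 - 3*√13 = 110 - 3*√13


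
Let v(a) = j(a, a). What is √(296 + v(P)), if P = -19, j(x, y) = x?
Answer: √277 ≈ 16.643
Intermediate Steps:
v(a) = a
√(296 + v(P)) = √(296 - 19) = √277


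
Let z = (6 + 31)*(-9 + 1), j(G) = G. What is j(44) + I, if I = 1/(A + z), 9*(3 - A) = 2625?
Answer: 77173/1754 ≈ 43.998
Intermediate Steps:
A = -866/3 (A = 3 - 1/9*2625 = 3 - 875/3 = -866/3 ≈ -288.67)
z = -296 (z = 37*(-8) = -296)
I = -3/1754 (I = 1/(-866/3 - 296) = 1/(-1754/3) = -3/1754 ≈ -0.0017104)
j(44) + I = 44 - 3/1754 = 77173/1754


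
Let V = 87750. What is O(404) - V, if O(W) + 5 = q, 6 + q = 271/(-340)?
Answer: -29839011/340 ≈ -87762.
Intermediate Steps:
q = -2311/340 (q = -6 + 271/(-340) = -6 + 271*(-1/340) = -6 - 271/340 = -2311/340 ≈ -6.7971)
O(W) = -4011/340 (O(W) = -5 - 2311/340 = -4011/340)
O(404) - V = -4011/340 - 1*87750 = -4011/340 - 87750 = -29839011/340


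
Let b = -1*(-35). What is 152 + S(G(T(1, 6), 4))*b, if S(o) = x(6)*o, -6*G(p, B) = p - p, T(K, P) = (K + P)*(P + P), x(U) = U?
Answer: 152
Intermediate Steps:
T(K, P) = 2*P*(K + P) (T(K, P) = (K + P)*(2*P) = 2*P*(K + P))
G(p, B) = 0 (G(p, B) = -(p - p)/6 = -⅙*0 = 0)
b = 35
S(o) = 6*o
152 + S(G(T(1, 6), 4))*b = 152 + (6*0)*35 = 152 + 0*35 = 152 + 0 = 152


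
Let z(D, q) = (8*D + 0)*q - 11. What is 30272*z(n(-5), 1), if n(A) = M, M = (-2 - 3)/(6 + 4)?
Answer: -454080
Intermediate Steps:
M = -1/2 (M = -5/10 = -5*1/10 = -1/2 ≈ -0.50000)
n(A) = -1/2
z(D, q) = -11 + 8*D*q (z(D, q) = (8*D)*q - 11 = 8*D*q - 11 = -11 + 8*D*q)
30272*z(n(-5), 1) = 30272*(-11 + 8*(-1/2)*1) = 30272*(-11 - 4) = 30272*(-15) = -454080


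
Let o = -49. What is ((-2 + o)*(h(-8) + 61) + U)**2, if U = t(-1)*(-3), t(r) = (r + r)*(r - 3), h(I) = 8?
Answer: 12552849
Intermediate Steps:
t(r) = 2*r*(-3 + r) (t(r) = (2*r)*(-3 + r) = 2*r*(-3 + r))
U = -24 (U = (2*(-1)*(-3 - 1))*(-3) = (2*(-1)*(-4))*(-3) = 8*(-3) = -24)
((-2 + o)*(h(-8) + 61) + U)**2 = ((-2 - 49)*(8 + 61) - 24)**2 = (-51*69 - 24)**2 = (-3519 - 24)**2 = (-3543)**2 = 12552849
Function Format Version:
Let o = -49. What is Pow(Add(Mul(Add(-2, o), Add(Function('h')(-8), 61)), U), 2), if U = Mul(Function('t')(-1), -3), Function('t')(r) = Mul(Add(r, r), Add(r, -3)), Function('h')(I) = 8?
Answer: 12552849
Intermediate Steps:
Function('t')(r) = Mul(2, r, Add(-3, r)) (Function('t')(r) = Mul(Mul(2, r), Add(-3, r)) = Mul(2, r, Add(-3, r)))
U = -24 (U = Mul(Mul(2, -1, Add(-3, -1)), -3) = Mul(Mul(2, -1, -4), -3) = Mul(8, -3) = -24)
Pow(Add(Mul(Add(-2, o), Add(Function('h')(-8), 61)), U), 2) = Pow(Add(Mul(Add(-2, -49), Add(8, 61)), -24), 2) = Pow(Add(Mul(-51, 69), -24), 2) = Pow(Add(-3519, -24), 2) = Pow(-3543, 2) = 12552849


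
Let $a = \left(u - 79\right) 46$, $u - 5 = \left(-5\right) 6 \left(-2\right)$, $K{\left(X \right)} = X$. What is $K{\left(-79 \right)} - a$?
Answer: $565$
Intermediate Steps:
$u = 65$ ($u = 5 + \left(-5\right) 6 \left(-2\right) = 5 - -60 = 5 + 60 = 65$)
$a = -644$ ($a = \left(65 - 79\right) 46 = \left(-14\right) 46 = -644$)
$K{\left(-79 \right)} - a = -79 - -644 = -79 + 644 = 565$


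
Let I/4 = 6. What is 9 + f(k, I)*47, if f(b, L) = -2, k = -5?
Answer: -85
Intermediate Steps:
I = 24 (I = 4*6 = 24)
9 + f(k, I)*47 = 9 - 2*47 = 9 - 94 = -85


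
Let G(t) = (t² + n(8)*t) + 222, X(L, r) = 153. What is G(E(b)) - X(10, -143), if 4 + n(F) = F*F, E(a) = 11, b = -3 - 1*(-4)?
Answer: 850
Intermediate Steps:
b = 1 (b = -3 + 4 = 1)
n(F) = -4 + F² (n(F) = -4 + F*F = -4 + F²)
G(t) = 222 + t² + 60*t (G(t) = (t² + (-4 + 8²)*t) + 222 = (t² + (-4 + 64)*t) + 222 = (t² + 60*t) + 222 = 222 + t² + 60*t)
G(E(b)) - X(10, -143) = (222 + 11² + 60*11) - 1*153 = (222 + 121 + 660) - 153 = 1003 - 153 = 850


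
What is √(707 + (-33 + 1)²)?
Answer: √1731 ≈ 41.605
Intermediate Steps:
√(707 + (-33 + 1)²) = √(707 + (-32)²) = √(707 + 1024) = √1731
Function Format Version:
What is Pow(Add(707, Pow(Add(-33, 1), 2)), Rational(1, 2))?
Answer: Pow(1731, Rational(1, 2)) ≈ 41.605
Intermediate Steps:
Pow(Add(707, Pow(Add(-33, 1), 2)), Rational(1, 2)) = Pow(Add(707, Pow(-32, 2)), Rational(1, 2)) = Pow(Add(707, 1024), Rational(1, 2)) = Pow(1731, Rational(1, 2))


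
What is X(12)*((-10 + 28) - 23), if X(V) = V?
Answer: -60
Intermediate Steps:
X(12)*((-10 + 28) - 23) = 12*((-10 + 28) - 23) = 12*(18 - 23) = 12*(-5) = -60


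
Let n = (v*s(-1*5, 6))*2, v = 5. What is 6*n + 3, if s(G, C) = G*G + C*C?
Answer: 3663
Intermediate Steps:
s(G, C) = C**2 + G**2 (s(G, C) = G**2 + C**2 = C**2 + G**2)
n = 610 (n = (5*(6**2 + (-1*5)**2))*2 = (5*(36 + (-5)**2))*2 = (5*(36 + 25))*2 = (5*61)*2 = 305*2 = 610)
6*n + 3 = 6*610 + 3 = 3660 + 3 = 3663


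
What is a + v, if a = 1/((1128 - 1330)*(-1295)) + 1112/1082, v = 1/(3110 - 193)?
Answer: 424403362967/412814394230 ≈ 1.0281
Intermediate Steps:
v = 1/2917 ≈ 0.00034282
a = 145444581/141520190 (a = -1/1295/(-202) + 1112*(1/1082) = -1/202*(-1/1295) + 556/541 = 1/261590 + 556/541 = 145444581/141520190 ≈ 1.0277)
a + v = 145444581/141520190 + 1/2917 = 424403362967/412814394230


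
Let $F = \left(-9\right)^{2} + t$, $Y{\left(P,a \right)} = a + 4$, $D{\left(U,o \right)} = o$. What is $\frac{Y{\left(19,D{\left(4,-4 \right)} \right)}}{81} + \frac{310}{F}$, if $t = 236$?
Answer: $\frac{310}{317} \approx 0.97792$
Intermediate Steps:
$Y{\left(P,a \right)} = 4 + a$
$F = 317$ ($F = \left(-9\right)^{2} + 236 = 81 + 236 = 317$)
$\frac{Y{\left(19,D{\left(4,-4 \right)} \right)}}{81} + \frac{310}{F} = \frac{4 - 4}{81} + \frac{310}{317} = 0 \cdot \frac{1}{81} + 310 \cdot \frac{1}{317} = 0 + \frac{310}{317} = \frac{310}{317}$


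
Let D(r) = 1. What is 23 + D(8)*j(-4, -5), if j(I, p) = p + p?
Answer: 13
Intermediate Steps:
j(I, p) = 2*p
23 + D(8)*j(-4, -5) = 23 + 1*(2*(-5)) = 23 + 1*(-10) = 23 - 10 = 13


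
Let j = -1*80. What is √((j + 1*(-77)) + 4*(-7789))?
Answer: I*√31313 ≈ 176.95*I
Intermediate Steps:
j = -80
√((j + 1*(-77)) + 4*(-7789)) = √((-80 + 1*(-77)) + 4*(-7789)) = √((-80 - 77) - 31156) = √(-157 - 31156) = √(-31313) = I*√31313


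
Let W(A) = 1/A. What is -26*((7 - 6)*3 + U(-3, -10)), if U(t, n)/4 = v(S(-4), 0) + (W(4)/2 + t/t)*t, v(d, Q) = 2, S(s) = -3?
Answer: 65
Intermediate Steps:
U(t, n) = 8 + 9*t/2 (U(t, n) = 4*(2 + (1/(4*2) + t/t)*t) = 4*(2 + ((1/4)*(1/2) + 1)*t) = 4*(2 + (1/8 + 1)*t) = 4*(2 + 9*t/8) = 8 + 9*t/2)
-26*((7 - 6)*3 + U(-3, -10)) = -26*((7 - 6)*3 + (8 + (9/2)*(-3))) = -26*(1*3 + (8 - 27/2)) = -26*(3 - 11/2) = -26*(-5/2) = 65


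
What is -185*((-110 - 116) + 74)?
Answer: 28120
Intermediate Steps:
-185*((-110 - 116) + 74) = -185*(-226 + 74) = -185*(-152) = 28120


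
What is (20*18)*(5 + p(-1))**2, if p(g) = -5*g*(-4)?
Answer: 81000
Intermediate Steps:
p(g) = 20*g
(20*18)*(5 + p(-1))**2 = (20*18)*(5 + 20*(-1))**2 = 360*(5 - 20)**2 = 360*(-15)**2 = 360*225 = 81000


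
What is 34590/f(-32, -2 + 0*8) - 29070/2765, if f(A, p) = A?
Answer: -9657159/8848 ≈ -1091.5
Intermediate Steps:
34590/f(-32, -2 + 0*8) - 29070/2765 = 34590/(-32) - 29070/2765 = 34590*(-1/32) - 29070*1/2765 = -17295/16 - 5814/553 = -9657159/8848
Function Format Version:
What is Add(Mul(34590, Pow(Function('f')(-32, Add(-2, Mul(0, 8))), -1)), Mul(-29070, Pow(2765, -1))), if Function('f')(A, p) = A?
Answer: Rational(-9657159, 8848) ≈ -1091.5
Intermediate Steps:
Add(Mul(34590, Pow(Function('f')(-32, Add(-2, Mul(0, 8))), -1)), Mul(-29070, Pow(2765, -1))) = Add(Mul(34590, Pow(-32, -1)), Mul(-29070, Pow(2765, -1))) = Add(Mul(34590, Rational(-1, 32)), Mul(-29070, Rational(1, 2765))) = Add(Rational(-17295, 16), Rational(-5814, 553)) = Rational(-9657159, 8848)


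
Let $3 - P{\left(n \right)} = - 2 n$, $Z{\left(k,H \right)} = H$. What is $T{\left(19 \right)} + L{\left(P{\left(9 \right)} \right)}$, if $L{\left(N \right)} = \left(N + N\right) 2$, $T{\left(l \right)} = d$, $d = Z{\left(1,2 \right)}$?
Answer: $86$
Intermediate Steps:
$d = 2$
$T{\left(l \right)} = 2$
$P{\left(n \right)} = 3 + 2 n$ ($P{\left(n \right)} = 3 - - 2 n = 3 + 2 n$)
$L{\left(N \right)} = 4 N$ ($L{\left(N \right)} = 2 N 2 = 4 N$)
$T{\left(19 \right)} + L{\left(P{\left(9 \right)} \right)} = 2 + 4 \left(3 + 2 \cdot 9\right) = 2 + 4 \left(3 + 18\right) = 2 + 4 \cdot 21 = 2 + 84 = 86$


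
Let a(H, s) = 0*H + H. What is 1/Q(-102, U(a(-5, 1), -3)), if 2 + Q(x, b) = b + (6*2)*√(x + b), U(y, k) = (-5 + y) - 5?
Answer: -17/17137 - 36*I*√13/17137 ≈ -0.00099201 - 0.0075742*I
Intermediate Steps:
a(H, s) = H (a(H, s) = 0 + H = H)
U(y, k) = -10 + y
Q(x, b) = -2 + b + 12*√(b + x) (Q(x, b) = -2 + (b + (6*2)*√(x + b)) = -2 + (b + 12*√(b + x)) = -2 + b + 12*√(b + x))
1/Q(-102, U(a(-5, 1), -3)) = 1/(-2 + (-10 - 5) + 12*√((-10 - 5) - 102)) = 1/(-2 - 15 + 12*√(-15 - 102)) = 1/(-2 - 15 + 12*√(-117)) = 1/(-2 - 15 + 12*(3*I*√13)) = 1/(-2 - 15 + 36*I*√13) = 1/(-17 + 36*I*√13)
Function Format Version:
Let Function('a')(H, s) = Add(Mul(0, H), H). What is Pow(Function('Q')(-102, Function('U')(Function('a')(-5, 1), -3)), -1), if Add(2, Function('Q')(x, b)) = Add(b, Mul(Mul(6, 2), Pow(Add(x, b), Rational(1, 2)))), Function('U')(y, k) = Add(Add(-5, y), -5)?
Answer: Add(Rational(-17, 17137), Mul(Rational(-36, 17137), I, Pow(13, Rational(1, 2)))) ≈ Add(-0.00099201, Mul(-0.0075742, I))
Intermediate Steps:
Function('a')(H, s) = H (Function('a')(H, s) = Add(0, H) = H)
Function('U')(y, k) = Add(-10, y)
Function('Q')(x, b) = Add(-2, b, Mul(12, Pow(Add(b, x), Rational(1, 2)))) (Function('Q')(x, b) = Add(-2, Add(b, Mul(Mul(6, 2), Pow(Add(x, b), Rational(1, 2))))) = Add(-2, Add(b, Mul(12, Pow(Add(b, x), Rational(1, 2))))) = Add(-2, b, Mul(12, Pow(Add(b, x), Rational(1, 2)))))
Pow(Function('Q')(-102, Function('U')(Function('a')(-5, 1), -3)), -1) = Pow(Add(-2, Add(-10, -5), Mul(12, Pow(Add(Add(-10, -5), -102), Rational(1, 2)))), -1) = Pow(Add(-2, -15, Mul(12, Pow(Add(-15, -102), Rational(1, 2)))), -1) = Pow(Add(-2, -15, Mul(12, Pow(-117, Rational(1, 2)))), -1) = Pow(Add(-2, -15, Mul(12, Mul(3, I, Pow(13, Rational(1, 2))))), -1) = Pow(Add(-2, -15, Mul(36, I, Pow(13, Rational(1, 2)))), -1) = Pow(Add(-17, Mul(36, I, Pow(13, Rational(1, 2)))), -1)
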